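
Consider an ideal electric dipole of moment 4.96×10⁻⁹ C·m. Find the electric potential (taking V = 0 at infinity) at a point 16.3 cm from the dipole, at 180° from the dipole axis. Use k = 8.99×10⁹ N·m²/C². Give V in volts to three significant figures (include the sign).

The dipole potential is V = kp cosθ / r².
V = (8.99×10⁹)(4.96×10⁻⁹)·cos180° / (0.163)² = -1678 V.

V ≈ -1680 V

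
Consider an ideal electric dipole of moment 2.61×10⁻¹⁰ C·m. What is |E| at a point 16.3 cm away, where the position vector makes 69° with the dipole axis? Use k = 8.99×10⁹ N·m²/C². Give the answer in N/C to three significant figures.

At angle θ the dipole field magnitude is E = (kp/r³)·√(1 + 3cos²θ).
kp/r³ = (8.99×10⁹)(2.61×10⁻¹⁰) / (0.163)³ = 541.8 N/C.
√(1 + 3cos²69°) = √(1 + 3·0.1284) = √1.3853 ≈ 1.1770.
E ≈ 541.8 × 1.177 = 637.7 N/C.

E ≈ 638 N/C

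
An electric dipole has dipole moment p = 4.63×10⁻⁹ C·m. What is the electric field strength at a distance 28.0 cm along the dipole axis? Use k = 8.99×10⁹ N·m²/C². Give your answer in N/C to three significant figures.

E ≈ 3790 N/C

On the dipole axis E = 2kp/r³.
E = 2·(8.99×10⁹)(4.63×10⁻⁹) / (0.280)³ = 3792 N/C.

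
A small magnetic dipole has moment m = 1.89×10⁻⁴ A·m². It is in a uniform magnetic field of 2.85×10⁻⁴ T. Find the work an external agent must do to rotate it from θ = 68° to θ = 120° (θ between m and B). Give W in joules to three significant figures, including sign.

W_ext = ΔU = −mB cosθ₂ + mB cosθ₁ = mB(cosθ₁ − cosθ₂).
W = (1.89×10⁻⁴)(2.85×10⁻⁴)·(cos68° − cos120°) = (5.386×10⁻⁸)·(+0.8746) = 4.711×10⁻⁸ J.

W ≈ 4.71×10⁻⁸ J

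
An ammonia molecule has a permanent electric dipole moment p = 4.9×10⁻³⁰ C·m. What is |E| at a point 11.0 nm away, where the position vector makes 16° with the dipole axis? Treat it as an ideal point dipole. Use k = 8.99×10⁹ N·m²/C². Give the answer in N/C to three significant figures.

E ≈ 6.43×10⁴ N/C

At angle θ the dipole field magnitude is E = (kp/r³)·√(1 + 3cos²θ).
kp/r³ = (8.99×10⁹)(4.90×10⁻³⁰) / (1.10×10⁻⁸)³ = 3.310×10⁴ N/C.
√(1 + 3cos²16°) = √(1 + 3·0.9240) = √3.7721 ≈ 1.9422.
E ≈ 3.310×10⁴ × 1.942 = 6.428×10⁴ N/C.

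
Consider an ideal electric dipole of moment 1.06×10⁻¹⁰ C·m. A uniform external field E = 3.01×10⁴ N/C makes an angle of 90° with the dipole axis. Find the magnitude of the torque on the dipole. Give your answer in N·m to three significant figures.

τ ≈ 3.19×10⁻⁶ N·m

Torque on an electric dipole: τ = pE sinθ.
τ = (1.06×10⁻¹⁰)(3.01×10⁴)·sin90° = 3.191×10⁻⁶ N·m.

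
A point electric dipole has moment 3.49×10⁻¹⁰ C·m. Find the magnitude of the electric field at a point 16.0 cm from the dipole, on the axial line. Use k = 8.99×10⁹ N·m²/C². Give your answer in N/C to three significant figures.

On the dipole axis E = 2kp/r³.
E = 2·(8.99×10⁹)(3.49×10⁻¹⁰) / (0.160)³ = 1532 N/C.

E ≈ 1530 N/C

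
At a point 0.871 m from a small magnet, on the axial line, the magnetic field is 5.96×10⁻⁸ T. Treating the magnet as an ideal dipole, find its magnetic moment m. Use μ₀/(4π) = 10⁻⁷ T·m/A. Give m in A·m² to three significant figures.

m ≈ 0.197 A·m²

On axis B = (μ₀/4π)·2m/r³, so m = Br³·4π/(μ₀·2).
m = (5.96×10⁻⁸)·(0.871)³ / (2·10⁻⁷) = 0.1969 A·m².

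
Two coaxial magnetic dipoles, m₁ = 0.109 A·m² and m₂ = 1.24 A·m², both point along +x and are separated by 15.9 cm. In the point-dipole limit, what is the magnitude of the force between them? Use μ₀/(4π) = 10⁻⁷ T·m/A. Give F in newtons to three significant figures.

On-axis B of dipole 1: B = (μ₀/4π)·2m₁/r³. Force on dipole 2: F = m₂·dB/dr.
dB/dr = −(μ₀/4π)·6m₁/r⁴, so |F| = (μ₀/4π)·6m₁m₂/r⁴.
F = 6(10⁻⁷)(0.109)(1.24)/(0.159)⁴ = 1.269×10⁻⁴ N.

F ≈ 1.27×10⁻⁴ N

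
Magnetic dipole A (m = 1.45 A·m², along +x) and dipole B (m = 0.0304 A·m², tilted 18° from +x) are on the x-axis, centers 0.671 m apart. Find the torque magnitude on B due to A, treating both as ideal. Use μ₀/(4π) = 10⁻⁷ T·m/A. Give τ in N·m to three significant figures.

τ ≈ 9.02×10⁻⁹ N·m

Dipole B is on the axis of dipole A, so B₁ there is axial: B₁ = (μ₀/4π)·2m₁/r³ along +x.
B₁ = 2(10⁻⁷)(1.45)/(0.671)³ = 9.599×10⁻⁷ T.
τ = m₂ B₁ sinθ.
τ = (0.0304)(9.599×10⁻⁷)·sin18° = 9.018×10⁻⁹ N·m.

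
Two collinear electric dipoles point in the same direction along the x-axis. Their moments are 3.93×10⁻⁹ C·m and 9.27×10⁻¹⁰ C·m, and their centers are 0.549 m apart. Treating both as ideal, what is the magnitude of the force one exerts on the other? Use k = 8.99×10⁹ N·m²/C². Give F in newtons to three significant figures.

F ≈ 2.16×10⁻⁶ N

On-axis field of dipole 1 at distance r: E = 2kp₁/r³. Force on dipole 2 is F = p₂·dE/dr (gradient along axis).
dE/dr = −6kp₁/r⁴, so |F| = 6kp₁p₂/r⁴ (attractive for aligned moments).
F = 6(8.99×10⁹)(3.93×10⁻⁹)(9.27×10⁻¹⁰)/(0.549)⁴ = 2.163×10⁻⁶ N.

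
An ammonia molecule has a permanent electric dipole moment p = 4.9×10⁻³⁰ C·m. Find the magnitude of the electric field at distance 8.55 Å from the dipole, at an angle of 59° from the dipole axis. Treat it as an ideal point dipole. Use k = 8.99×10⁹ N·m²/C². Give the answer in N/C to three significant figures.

At angle θ the dipole field magnitude is E = (kp/r³)·√(1 + 3cos²θ).
kp/r³ = (8.99×10⁹)(4.90×10⁻³⁰) / (8.55×10⁻¹⁰)³ = 7.048×10⁷ N/C.
√(1 + 3cos²59°) = √(1 + 3·0.2653) = √1.7958 ≈ 1.3401.
E ≈ 7.048×10⁷ × 1.340 = 9.445×10⁷ N/C.

E ≈ 9.44×10⁷ N/C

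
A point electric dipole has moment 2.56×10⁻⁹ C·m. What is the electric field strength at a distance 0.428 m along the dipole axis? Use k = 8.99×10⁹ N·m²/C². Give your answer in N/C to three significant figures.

On the dipole axis E = 2kp/r³.
E = 2·(8.99×10⁹)(2.56×10⁻⁹) / (0.428)³ = 587.1 N/C.

E ≈ 587 N/C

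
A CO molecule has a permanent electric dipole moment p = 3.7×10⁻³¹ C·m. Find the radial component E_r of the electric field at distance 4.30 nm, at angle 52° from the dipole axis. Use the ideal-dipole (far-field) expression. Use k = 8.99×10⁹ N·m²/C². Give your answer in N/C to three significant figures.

For a dipole, E_r = (2kp cosθ)/r³.
kp/r³ = (8.99×10⁹)(3.70×10⁻³¹)/(4.30×10⁻⁹)³ = 4.184×10⁴ N/C.
E_r = 2·4.184×10⁴·cos52° = 5.151×10⁴ N/C.

E_r ≈ 5.15×10⁴ N/C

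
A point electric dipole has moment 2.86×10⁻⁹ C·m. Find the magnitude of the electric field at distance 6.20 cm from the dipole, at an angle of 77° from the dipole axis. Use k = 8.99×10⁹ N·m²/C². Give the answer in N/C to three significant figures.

At angle θ the dipole field magnitude is E = (kp/r³)·√(1 + 3cos²θ).
kp/r³ = (8.99×10⁹)(2.86×10⁻⁹) / (0.0620)³ = 1.079×10⁵ N/C.
√(1 + 3cos²77°) = √(1 + 3·0.0506) = √1.1518 ≈ 1.0732.
E ≈ 1.079×10⁵ × 1.073 = 1.158×10⁵ N/C.

E ≈ 1.16×10⁵ N/C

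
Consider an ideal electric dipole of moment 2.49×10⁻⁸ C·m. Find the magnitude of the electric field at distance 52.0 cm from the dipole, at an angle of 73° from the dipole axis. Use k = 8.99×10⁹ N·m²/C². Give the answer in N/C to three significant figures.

E ≈ 1780 N/C

At angle θ the dipole field magnitude is E = (kp/r³)·√(1 + 3cos²θ).
kp/r³ = (8.99×10⁹)(2.49×10⁻⁸) / (0.520)³ = 1592 N/C.
√(1 + 3cos²73°) = √(1 + 3·0.0855) = √1.2564 ≈ 1.1209.
E ≈ 1592 × 1.121 = 1785 N/C.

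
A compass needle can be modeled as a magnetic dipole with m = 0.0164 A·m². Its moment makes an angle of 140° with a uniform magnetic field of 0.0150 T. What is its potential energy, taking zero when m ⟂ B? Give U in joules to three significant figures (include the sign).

U = −m·B = −mB cosθ.
U = −(0.0164)(0.0150)·cos140° = 1.884×10⁻⁴ J.

U ≈ 1.88×10⁻⁴ J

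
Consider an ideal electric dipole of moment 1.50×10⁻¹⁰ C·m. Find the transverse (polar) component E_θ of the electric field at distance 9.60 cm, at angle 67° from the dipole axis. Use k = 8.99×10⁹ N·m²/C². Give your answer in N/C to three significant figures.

For a dipole, E_θ = (kp sinθ)/r³.
kp/r³ = (8.99×10⁹)(1.50×10⁻¹⁰)/(0.0960)³ = 1524 N/C.
E_θ = 1524·sin67° = 1403 N/C.

E_θ ≈ 1400 N/C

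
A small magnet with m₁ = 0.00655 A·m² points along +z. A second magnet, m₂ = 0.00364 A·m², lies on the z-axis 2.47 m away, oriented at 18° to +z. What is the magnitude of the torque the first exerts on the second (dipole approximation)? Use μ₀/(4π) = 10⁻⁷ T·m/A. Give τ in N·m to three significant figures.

Dipole B is on the axis of dipole A, so B₁ there is axial: B₁ = (μ₀/4π)·2m₁/r³ along +z.
B₁ = 2(10⁻⁷)(0.00655)/(2.47)³ = 8.693×10⁻¹¹ T.
τ = m₂ B₁ sinθ.
τ = (0.00364)(8.693×10⁻¹¹)·sin18° = 9.778×10⁻¹⁴ N·m.

τ ≈ 9.78×10⁻¹⁴ N·m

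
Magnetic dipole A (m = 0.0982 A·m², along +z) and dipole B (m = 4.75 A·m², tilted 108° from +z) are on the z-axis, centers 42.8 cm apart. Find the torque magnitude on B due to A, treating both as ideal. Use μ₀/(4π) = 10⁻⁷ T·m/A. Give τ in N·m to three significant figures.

Dipole B is on the axis of dipole A, so B₁ there is axial: B₁ = (μ₀/4π)·2m₁/r³ along +z.
B₁ = 2(10⁻⁷)(0.0982)/(0.428)³ = 2.505×10⁻⁷ T.
τ = m₂ B₁ sinθ.
τ = (4.75)(2.505×10⁻⁷)·sin108° = 1.132×10⁻⁶ N·m.

τ ≈ 1.13×10⁻⁶ N·m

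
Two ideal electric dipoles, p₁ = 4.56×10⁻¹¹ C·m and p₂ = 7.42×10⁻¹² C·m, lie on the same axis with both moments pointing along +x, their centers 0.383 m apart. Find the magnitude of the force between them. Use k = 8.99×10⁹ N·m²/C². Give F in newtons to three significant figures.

On-axis field of dipole 1 at distance r: E = 2kp₁/r³. Force on dipole 2 is F = p₂·dE/dr (gradient along axis).
dE/dr = −6kp₁/r⁴, so |F| = 6kp₁p₂/r⁴ (attractive for aligned moments).
F = 6(8.99×10⁹)(4.56×10⁻¹¹)(7.42×10⁻¹²)/(0.383)⁴ = 8.482×10⁻¹⁰ N.

F ≈ 8.48×10⁻¹⁰ N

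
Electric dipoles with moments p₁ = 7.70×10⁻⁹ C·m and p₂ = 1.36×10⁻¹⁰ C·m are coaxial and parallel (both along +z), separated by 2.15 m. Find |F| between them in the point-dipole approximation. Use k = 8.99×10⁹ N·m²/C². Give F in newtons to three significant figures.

On-axis field of dipole 1 at distance r: E = 2kp₁/r³. Force on dipole 2 is F = p₂·dE/dr (gradient along axis).
dE/dr = −6kp₁/r⁴, so |F| = 6kp₁p₂/r⁴ (attractive for aligned moments).
F = 6(8.99×10⁹)(7.70×10⁻⁹)(1.36×10⁻¹⁰)/(2.15)⁴ = 2.644×10⁻⁹ N.

F ≈ 2.64×10⁻⁹ N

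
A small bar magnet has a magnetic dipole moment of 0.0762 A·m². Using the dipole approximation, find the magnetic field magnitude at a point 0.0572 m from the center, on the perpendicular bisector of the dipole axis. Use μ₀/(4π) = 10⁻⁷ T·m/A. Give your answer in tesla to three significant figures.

In the equatorial plane B = (μ₀/4π)·m/r³ (half the axial value).
B = (10⁻⁷)·(0.0762) / (0.0572)³ = 4.072×10⁻⁵ T.

B ≈ 4.07×10⁻⁵ T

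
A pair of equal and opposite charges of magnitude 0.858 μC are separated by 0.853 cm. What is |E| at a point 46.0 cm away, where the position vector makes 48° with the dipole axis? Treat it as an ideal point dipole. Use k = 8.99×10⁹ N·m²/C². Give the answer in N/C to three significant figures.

E ≈ 1030 N/C

Dipole moment p = qd = (8.58×10⁻⁷ C)(0.00853 m) = 7.319×10⁻⁹ C·m.
At angle θ the dipole field magnitude is E = (kp/r³)·√(1 + 3cos²θ).
kp/r³ = (8.99×10⁹)(7.319×10⁻⁹) / (0.460)³ = 676.0 N/C.
√(1 + 3cos²48°) = √(1 + 3·0.4477) = √2.3432 ≈ 1.5308.
E ≈ 676.0 × 1.531 = 1035 N/C.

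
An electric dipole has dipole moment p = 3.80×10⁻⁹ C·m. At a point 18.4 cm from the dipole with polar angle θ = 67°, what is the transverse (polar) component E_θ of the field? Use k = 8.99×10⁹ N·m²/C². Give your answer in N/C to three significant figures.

E_θ ≈ 5050 N/C

For a dipole, E_θ = (kp sinθ)/r³.
kp/r³ = (8.99×10⁹)(3.80×10⁻⁹)/(0.184)³ = 5484 N/C.
E_θ = 5484·sin67° = 5048 N/C.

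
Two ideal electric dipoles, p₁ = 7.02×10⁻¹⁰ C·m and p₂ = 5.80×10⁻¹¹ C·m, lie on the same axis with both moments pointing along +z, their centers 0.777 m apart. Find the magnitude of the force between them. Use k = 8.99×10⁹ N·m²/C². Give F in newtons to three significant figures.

On-axis field of dipole 1 at distance r: E = 2kp₁/r³. Force on dipole 2 is F = p₂·dE/dr (gradient along axis).
dE/dr = −6kp₁/r⁴, so |F| = 6kp₁p₂/r⁴ (attractive for aligned moments).
F = 6(8.99×10⁹)(7.02×10⁻¹⁰)(5.80×10⁻¹¹)/(0.777)⁴ = 6.025×10⁻⁹ N.

F ≈ 6.03×10⁻⁹ N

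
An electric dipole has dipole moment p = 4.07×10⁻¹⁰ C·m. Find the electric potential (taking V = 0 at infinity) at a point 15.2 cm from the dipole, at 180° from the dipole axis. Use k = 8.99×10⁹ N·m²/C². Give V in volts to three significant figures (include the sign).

V ≈ -158 V

The dipole potential is V = kp cosθ / r².
V = (8.99×10⁹)(4.07×10⁻¹⁰)·cos180° / (0.152)² = -158.4 V.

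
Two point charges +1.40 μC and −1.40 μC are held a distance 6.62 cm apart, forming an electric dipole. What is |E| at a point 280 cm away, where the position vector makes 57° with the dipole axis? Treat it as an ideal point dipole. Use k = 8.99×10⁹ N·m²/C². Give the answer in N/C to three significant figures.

E ≈ 52.2 N/C

Dipole moment p = qd = (1.40×10⁻⁶ C)(0.0662 m) = 9.268×10⁻⁸ C·m.
At angle θ the dipole field magnitude is E = (kp/r³)·√(1 + 3cos²θ).
kp/r³ = (8.99×10⁹)(9.268×10⁻⁸) / (2.80)³ = 37.96 N/C.
√(1 + 3cos²57°) = √(1 + 3·0.2966) = √1.8899 ≈ 1.3747.
E ≈ 37.96 × 1.375 = 52.18 N/C.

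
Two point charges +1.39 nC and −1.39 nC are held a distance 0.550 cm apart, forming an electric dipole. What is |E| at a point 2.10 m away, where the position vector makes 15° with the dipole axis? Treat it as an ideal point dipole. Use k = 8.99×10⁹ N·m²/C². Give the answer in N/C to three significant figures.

Dipole moment p = qd = (1.39×10⁻⁹ C)(0.00550 m) = 7.645×10⁻¹² C·m.
At angle θ the dipole field magnitude is E = (kp/r³)·√(1 + 3cos²θ).
kp/r³ = (8.99×10⁹)(7.645×10⁻¹²) / (2.10)³ = 0.007421 N/C.
√(1 + 3cos²15°) = √(1 + 3·0.9330) = √3.7990 ≈ 1.9491.
E ≈ 0.007421 × 1.949 = 0.01446 N/C.

E ≈ 0.0145 N/C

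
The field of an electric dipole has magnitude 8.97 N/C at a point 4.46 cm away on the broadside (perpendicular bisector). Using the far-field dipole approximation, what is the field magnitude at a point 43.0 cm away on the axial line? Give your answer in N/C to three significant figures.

Dipole fields scale as 1/r³ in the far field.
The axial field is twice the equatorial field at the same r, so the geometry factor is 2/1.
E₂ = E₁ · (2/1) · (r₁/r₂)³ = 8.97 · 2 · (4.46/43.0)³.
(r₁/r₂)³ = (0.1037)³ = 0.001116.
E₂ ≈ 0.02002 N/C.

E ≈ 0.0200 N/C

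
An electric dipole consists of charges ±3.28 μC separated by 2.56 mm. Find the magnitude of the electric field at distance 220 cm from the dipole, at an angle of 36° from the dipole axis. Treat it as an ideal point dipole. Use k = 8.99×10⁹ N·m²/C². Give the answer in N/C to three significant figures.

E ≈ 12.2 N/C

Dipole moment p = qd = (3.28×10⁻⁶ C)(0.00256 m) = 8.397×10⁻⁹ C·m.
At angle θ the dipole field magnitude is E = (kp/r³)·√(1 + 3cos²θ).
kp/r³ = (8.99×10⁹)(8.397×10⁻⁹) / (2.20)³ = 7.090 N/C.
√(1 + 3cos²36°) = √(1 + 3·0.6545) = √2.9635 ≈ 1.7215.
E ≈ 7.090 × 1.721 = 12.20 N/C.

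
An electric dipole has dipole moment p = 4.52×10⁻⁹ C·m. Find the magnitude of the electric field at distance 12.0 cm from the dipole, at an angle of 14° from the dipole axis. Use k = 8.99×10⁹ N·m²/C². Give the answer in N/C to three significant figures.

At angle θ the dipole field magnitude is E = (kp/r³)·√(1 + 3cos²θ).
kp/r³ = (8.99×10⁹)(4.52×10⁻⁹) / (0.120)³ = 2.352×10⁴ N/C.
√(1 + 3cos²14°) = √(1 + 3·0.9415) = √3.8244 ≈ 1.9556.
E ≈ 2.352×10⁴ × 1.956 = 4.599×10⁴ N/C.

E ≈ 4.60×10⁴ N/C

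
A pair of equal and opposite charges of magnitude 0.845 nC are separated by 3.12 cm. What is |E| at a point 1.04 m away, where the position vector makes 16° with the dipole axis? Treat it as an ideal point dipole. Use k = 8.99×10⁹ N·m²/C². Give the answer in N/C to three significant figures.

Dipole moment p = qd = (8.45×10⁻¹⁰ C)(0.0312 m) = 2.636×10⁻¹¹ C·m.
At angle θ the dipole field magnitude is E = (kp/r³)·√(1 + 3cos²θ).
kp/r³ = (8.99×10⁹)(2.636×10⁻¹¹) / (1.04)³ = 0.2107 N/C.
√(1 + 3cos²16°) = √(1 + 3·0.9240) = √3.7721 ≈ 1.9422.
E ≈ 0.2107 × 1.942 = 0.4092 N/C.

E ≈ 0.409 N/C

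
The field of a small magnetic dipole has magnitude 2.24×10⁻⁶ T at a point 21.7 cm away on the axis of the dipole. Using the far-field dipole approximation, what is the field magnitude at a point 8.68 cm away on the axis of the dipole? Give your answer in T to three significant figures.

B ≈ 3.50×10⁻⁵ T

Dipole fields scale as 1/r³ in the far field; the geometry is the same at both points.
B₂ = B₁ · (r₁/r₂)³ = 2.24×10⁻⁶ · (21.7/8.68)³.
(r₁/r₂)³ = (2.5)³ = 15.62.
B₂ ≈ 3.500×10⁻⁵ T.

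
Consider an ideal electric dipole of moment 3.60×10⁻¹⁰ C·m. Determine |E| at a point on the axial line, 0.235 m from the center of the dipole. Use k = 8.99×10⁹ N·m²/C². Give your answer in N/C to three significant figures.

On the dipole axis E = 2kp/r³.
E = 2·(8.99×10⁹)(3.60×10⁻¹⁰) / (0.235)³ = 498.8 N/C.

E ≈ 499 N/C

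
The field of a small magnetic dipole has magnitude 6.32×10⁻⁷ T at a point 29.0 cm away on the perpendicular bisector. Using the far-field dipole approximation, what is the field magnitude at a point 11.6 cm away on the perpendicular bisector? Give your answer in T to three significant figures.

B ≈ 9.88×10⁻⁶ T

Dipole fields scale as 1/r³ in the far field; the geometry is the same at both points.
B₂ = B₁ · (r₁/r₂)³ = 6.32×10⁻⁷ · (29.0/11.6)³.
(r₁/r₂)³ = (2.5)³ = 15.62.
B₂ ≈ 9.875×10⁻⁶ T.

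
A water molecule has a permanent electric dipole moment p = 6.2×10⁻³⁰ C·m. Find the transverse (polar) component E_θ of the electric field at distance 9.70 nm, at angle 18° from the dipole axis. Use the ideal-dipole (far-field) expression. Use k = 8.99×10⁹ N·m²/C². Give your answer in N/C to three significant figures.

For a dipole, E_θ = (kp sinθ)/r³.
kp/r³ = (8.99×10⁹)(6.20×10⁻³⁰)/(9.70×10⁻⁹)³ = 6.107×10⁴ N/C.
E_θ = 6.107×10⁴·sin18° = 1.887×10⁴ N/C.

E_θ ≈ 1.89×10⁴ N/C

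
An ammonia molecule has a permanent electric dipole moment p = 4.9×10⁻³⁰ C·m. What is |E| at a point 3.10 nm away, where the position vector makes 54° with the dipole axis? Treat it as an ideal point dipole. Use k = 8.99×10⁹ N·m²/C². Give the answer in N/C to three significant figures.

E ≈ 2.11×10⁶ N/C

At angle θ the dipole field magnitude is E = (kp/r³)·√(1 + 3cos²θ).
kp/r³ = (8.99×10⁹)(4.90×10⁻³⁰) / (3.10×10⁻⁹)³ = 1.479×10⁶ N/C.
√(1 + 3cos²54°) = √(1 + 3·0.3455) = √2.0365 ≈ 1.4271.
E ≈ 1.479×10⁶ × 1.427 = 2.110×10⁶ N/C.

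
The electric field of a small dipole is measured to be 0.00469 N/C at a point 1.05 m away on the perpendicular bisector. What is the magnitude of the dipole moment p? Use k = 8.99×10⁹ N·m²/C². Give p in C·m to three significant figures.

In the equatorial plane E = kp/r³, so p = Er³/(k).
p = (0.00469)·(1.05)³ / (8.99×10⁹) = 6.039×10⁻¹³ C·m.

p ≈ 6.04×10⁻¹³ C·m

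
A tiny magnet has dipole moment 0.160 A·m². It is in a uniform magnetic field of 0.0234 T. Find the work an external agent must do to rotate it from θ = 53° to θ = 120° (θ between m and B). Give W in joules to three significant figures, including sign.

W ≈ 0.00413 J

W_ext = ΔU = −mB cosθ₂ + mB cosθ₁ = mB(cosθ₁ − cosθ₂).
W = (0.160)(0.0234)·(cos53° − cos120°) = (0.003744)·(+1.1018) = 0.004125 J.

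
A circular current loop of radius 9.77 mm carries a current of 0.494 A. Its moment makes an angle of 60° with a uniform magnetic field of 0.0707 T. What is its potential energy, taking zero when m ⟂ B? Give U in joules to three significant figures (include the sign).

U ≈ -5.24×10⁻⁶ J

Magnetic moment m = IA = Iπa² = (0.494)·π·(0.00977)² = 1.481×10⁻⁴ A·m².
U = −m·B = −mB cosθ.
U = −(1.481×10⁻⁴)(0.0707)·cos60° = -5.235×10⁻⁶ J.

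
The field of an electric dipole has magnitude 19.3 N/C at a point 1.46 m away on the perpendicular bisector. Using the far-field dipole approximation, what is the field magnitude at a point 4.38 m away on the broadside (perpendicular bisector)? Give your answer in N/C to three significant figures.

E ≈ 0.715 N/C

Dipole fields scale as 1/r³ in the far field; the geometry is the same at both points.
E₂ = E₁ · (r₁/r₂)³ = 19.3 · (1.46/4.38)³.
(r₁/r₂)³ = (0.3333)³ = 0.03704.
E₂ ≈ 0.7148 N/C.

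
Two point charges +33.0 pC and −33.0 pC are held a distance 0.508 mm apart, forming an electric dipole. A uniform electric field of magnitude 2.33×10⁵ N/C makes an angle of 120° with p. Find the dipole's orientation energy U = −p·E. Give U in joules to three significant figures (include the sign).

U ≈ 1.95×10⁻⁹ J

Dipole moment p = qd = (3.30×10⁻¹¹ C)(5.08×10⁻⁴ m) = 1.676×10⁻¹⁴ C·m.
U = −p·E = −pE cosθ.
U = −(1.676×10⁻¹⁴)(2.33×10⁵)·cos120° = 1.953×10⁻⁹ J.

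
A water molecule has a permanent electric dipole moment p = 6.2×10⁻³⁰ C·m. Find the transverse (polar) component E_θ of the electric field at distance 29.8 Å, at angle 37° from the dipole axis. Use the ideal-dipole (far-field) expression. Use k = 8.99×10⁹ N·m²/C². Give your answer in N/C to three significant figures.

For a dipole, E_θ = (kp sinθ)/r³.
kp/r³ = (8.99×10⁹)(6.20×10⁻³⁰)/(2.98×10⁻⁹)³ = 2.106×10⁶ N/C.
E_θ = 2.106×10⁶·sin37° = 1.268×10⁶ N/C.

E_θ ≈ 1.27×10⁶ N/C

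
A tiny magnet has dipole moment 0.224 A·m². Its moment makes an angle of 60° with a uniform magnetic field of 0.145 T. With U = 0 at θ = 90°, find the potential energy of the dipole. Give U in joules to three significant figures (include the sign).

U = −m·B = −mB cosθ.
U = −(0.224)(0.145)·cos60° = -0.01624 J.

U ≈ -0.0162 J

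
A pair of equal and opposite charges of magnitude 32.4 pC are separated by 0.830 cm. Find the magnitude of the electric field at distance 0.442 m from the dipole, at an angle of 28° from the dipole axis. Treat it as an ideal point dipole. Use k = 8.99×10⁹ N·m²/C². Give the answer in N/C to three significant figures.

Dipole moment p = qd = (3.24×10⁻¹¹ C)(0.00830 m) = 2.689×10⁻¹³ C·m.
At angle θ the dipole field magnitude is E = (kp/r³)·√(1 + 3cos²θ).
kp/r³ = (8.99×10⁹)(2.689×10⁻¹³) / (0.442)³ = 0.02800 N/C.
√(1 + 3cos²28°) = √(1 + 3·0.7796) = √3.3388 ≈ 1.8272.
E ≈ 0.02800 × 1.827 = 0.05115 N/C.

E ≈ 0.0512 N/C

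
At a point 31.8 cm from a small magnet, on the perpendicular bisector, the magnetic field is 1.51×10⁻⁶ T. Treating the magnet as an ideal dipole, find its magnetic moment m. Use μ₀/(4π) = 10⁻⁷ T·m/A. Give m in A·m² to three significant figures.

In the equatorial plane B = (μ₀/4π)·m/r³, so m = Br³·4π/(μ₀).
m = (1.51×10⁻⁶)·(0.318)³ / (10⁻⁷) = 0.4856 A·m².

m ≈ 0.486 A·m²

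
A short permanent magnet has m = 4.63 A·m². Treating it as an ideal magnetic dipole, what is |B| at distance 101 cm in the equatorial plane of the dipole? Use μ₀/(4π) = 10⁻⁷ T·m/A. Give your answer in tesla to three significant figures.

B ≈ 4.49×10⁻⁷ T

In the equatorial plane B = (μ₀/4π)·m/r³ (half the axial value).
B = (10⁻⁷)·(4.63) / (1.01)³ = 4.494×10⁻⁷ T.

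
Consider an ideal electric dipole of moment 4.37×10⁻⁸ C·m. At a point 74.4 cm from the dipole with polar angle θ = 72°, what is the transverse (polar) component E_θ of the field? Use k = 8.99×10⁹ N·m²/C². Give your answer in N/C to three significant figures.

E_θ ≈ 907 N/C

For a dipole, E_θ = (kp sinθ)/r³.
kp/r³ = (8.99×10⁹)(4.37×10⁻⁸)/(0.744)³ = 953.9 N/C.
E_θ = 953.9·sin72° = 907.3 N/C.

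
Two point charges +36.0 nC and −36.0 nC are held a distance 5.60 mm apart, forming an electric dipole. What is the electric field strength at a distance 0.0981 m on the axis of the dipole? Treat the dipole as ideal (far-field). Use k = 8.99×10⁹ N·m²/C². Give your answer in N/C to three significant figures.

E ≈ 3840 N/C

Dipole moment p = qd = (3.60×10⁻⁸ C)(0.00560 m) = 2.016×10⁻¹⁰ C·m.
On the dipole axis E = 2kp/r³.
E = 2·(8.99×10⁹)(2.016×10⁻¹⁰) / (0.0981)³ = 3839 N/C.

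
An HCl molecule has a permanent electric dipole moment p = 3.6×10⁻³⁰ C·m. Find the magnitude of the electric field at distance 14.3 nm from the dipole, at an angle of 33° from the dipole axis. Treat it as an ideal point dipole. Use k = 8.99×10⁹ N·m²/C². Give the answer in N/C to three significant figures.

At angle θ the dipole field magnitude is E = (kp/r³)·√(1 + 3cos²θ).
kp/r³ = (8.99×10⁹)(3.60×10⁻³⁰) / (1.43×10⁻⁸)³ = 1.107×10⁴ N/C.
√(1 + 3cos²33°) = √(1 + 3·0.7034) = √3.1101 ≈ 1.7635.
E ≈ 1.107×10⁴ × 1.764 = 1.952×10⁴ N/C.

E ≈ 1.95×10⁴ N/C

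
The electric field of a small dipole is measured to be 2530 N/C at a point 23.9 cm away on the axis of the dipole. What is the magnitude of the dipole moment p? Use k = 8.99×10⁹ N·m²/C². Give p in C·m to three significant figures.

On axis E = 2kp/r³, so p = Er³/(2k).
p = (2530)·(0.239)³ / (2·8.99×10⁹) = 1.921×10⁻⁹ C·m.

p ≈ 1.92×10⁻⁹ C·m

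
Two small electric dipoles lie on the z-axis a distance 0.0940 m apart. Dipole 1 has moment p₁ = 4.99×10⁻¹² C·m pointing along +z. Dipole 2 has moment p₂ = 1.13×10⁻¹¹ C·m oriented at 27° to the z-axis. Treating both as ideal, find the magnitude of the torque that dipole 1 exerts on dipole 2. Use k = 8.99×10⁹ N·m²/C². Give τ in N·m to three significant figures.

τ ≈ 5.54×10⁻¹⁰ N·m

The second dipole sits on the axis of the first, so the field there is axial: E₁ = 2kp₁/r³ along +z.
E₁ = 2(8.99×10⁹)(4.99×10⁻¹²)/(0.0940)³ = 108.0 N/C.
Torque on the second dipole: τ = p₂ E₁ sinθ.
τ = (1.13×10⁻¹¹)(108.0)·sin27° = 5.542×10⁻¹⁰ N·m.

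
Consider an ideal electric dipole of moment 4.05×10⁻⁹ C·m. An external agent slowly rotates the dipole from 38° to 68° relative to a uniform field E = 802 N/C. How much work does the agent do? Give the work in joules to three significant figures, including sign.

W_ext = ΔU = U(θ₂) − U(θ₁) = −pE cosθ₂ − (−pE cosθ₁) = pE(cosθ₁ − cosθ₂).
W = (4.05×10⁻⁹)(802)·(cos38° − cos68°) = (3.248×10⁻⁶)·(+0.4134) = 1.343×10⁻⁶ J.

W ≈ 1.34×10⁻⁶ J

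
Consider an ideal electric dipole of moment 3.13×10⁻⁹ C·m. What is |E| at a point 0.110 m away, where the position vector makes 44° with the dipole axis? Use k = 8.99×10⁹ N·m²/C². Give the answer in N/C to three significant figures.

E ≈ 3.38×10⁴ N/C

At angle θ the dipole field magnitude is E = (kp/r³)·√(1 + 3cos²θ).
kp/r³ = (8.99×10⁹)(3.13×10⁻⁹) / (0.110)³ = 2.114×10⁴ N/C.
√(1 + 3cos²44°) = √(1 + 3·0.5174) = √2.5523 ≈ 1.5976.
E ≈ 2.114×10⁴ × 1.598 = 3.378×10⁴ N/C.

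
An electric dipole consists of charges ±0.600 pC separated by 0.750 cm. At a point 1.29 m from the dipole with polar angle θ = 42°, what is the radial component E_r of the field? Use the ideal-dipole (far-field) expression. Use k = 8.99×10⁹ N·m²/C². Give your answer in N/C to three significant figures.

Dipole moment p = qd = (6.00×10⁻¹³ C)(0.00750 m) = 4.50×10⁻¹⁵ C·m.
For a dipole, E_r = (2kp cosθ)/r³.
kp/r³ = (8.99×10⁹)(4.50×10⁻¹⁵)/(1.29)³ = 1.885×10⁻⁵ N/C.
E_r = 2·1.885×10⁻⁵·cos42° = 2.801×10⁻⁵ N/C.

E_r ≈ 2.80×10⁻⁵ N/C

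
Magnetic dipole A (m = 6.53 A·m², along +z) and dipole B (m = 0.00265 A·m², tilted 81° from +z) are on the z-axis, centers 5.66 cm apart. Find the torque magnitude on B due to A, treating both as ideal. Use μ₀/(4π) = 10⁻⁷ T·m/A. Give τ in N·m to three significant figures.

τ ≈ 1.89×10⁻⁵ N·m

Dipole B is on the axis of dipole A, so B₁ there is axial: B₁ = (μ₀/4π)·2m₁/r³ along +z.
B₁ = 2(10⁻⁷)(6.53)/(0.0566)³ = 0.007203 T.
τ = m₂ B₁ sinθ.
τ = (0.00265)(0.007203)·sin81° = 1.885×10⁻⁵ N·m.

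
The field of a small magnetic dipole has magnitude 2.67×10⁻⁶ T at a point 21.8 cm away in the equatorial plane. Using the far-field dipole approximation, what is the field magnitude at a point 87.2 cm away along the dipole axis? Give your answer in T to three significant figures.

Dipole fields scale as 1/r³ in the far field.
The axial field is twice the equatorial field at the same r, so the geometry factor is 2/1.
B₂ = B₁ · (2/1) · (r₁/r₂)³ = 2.67×10⁻⁶ · 2 · (21.8/87.2)³.
(r₁/r₂)³ = (0.25)³ = 0.01562.
B₂ ≈ 8.344×10⁻⁸ T.

B ≈ 8.34×10⁻⁸ T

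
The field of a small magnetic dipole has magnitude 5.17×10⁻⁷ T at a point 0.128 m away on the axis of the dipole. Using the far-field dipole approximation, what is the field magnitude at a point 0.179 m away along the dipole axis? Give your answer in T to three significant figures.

B ≈ 1.89×10⁻⁷ T

Dipole fields scale as 1/r³ in the far field; the geometry is the same at both points.
B₂ = B₁ · (r₁/r₂)³ = 5.17×10⁻⁷ · (0.128/0.179)³.
(r₁/r₂)³ = (0.7151)³ = 0.3657.
B₂ ≈ 1.890×10⁻⁷ T.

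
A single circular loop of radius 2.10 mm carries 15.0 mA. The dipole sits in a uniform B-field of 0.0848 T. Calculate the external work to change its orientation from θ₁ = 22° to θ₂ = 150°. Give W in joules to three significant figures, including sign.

Magnetic moment m = IA = Iπa² = (0.0150)·π·(0.00210)² = 2.078×10⁻⁷ A·m².
W_ext = ΔU = −mB cosθ₂ + mB cosθ₁ = mB(cosθ₁ − cosθ₂).
W = (2.078×10⁻⁷)(0.0848)·(cos22° − cos150°) = (1.762×10⁻⁸)·(+1.7932) = 3.160×10⁻⁸ J.

W ≈ 3.16×10⁻⁸ J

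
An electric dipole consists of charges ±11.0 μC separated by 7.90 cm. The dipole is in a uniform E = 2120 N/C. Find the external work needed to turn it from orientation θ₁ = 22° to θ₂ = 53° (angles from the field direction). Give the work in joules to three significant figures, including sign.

W ≈ 5.99×10⁻⁴ J

Dipole moment p = qd = (1.10×10⁻⁵ C)(0.0790 m) = 8.69×10⁻⁷ C·m.
W_ext = ΔU = U(θ₂) − U(θ₁) = −pE cosθ₂ − (−pE cosθ₁) = pE(cosθ₁ − cosθ₂).
W = (8.69×10⁻⁷)(2120)·(cos22° − cos53°) = (0.001842)·(+0.3254) = 5.994×10⁻⁴ J.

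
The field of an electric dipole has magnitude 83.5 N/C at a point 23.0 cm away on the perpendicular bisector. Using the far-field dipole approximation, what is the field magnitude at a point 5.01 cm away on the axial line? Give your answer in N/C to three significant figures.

Dipole fields scale as 1/r³ in the far field.
The axial field is twice the equatorial field at the same r, so the geometry factor is 2/1.
E₂ = E₁ · (2/1) · (r₁/r₂)³ = 83.5 · 2 · (23.0/5.01)³.
(r₁/r₂)³ = (4.591)³ = 96.75.
E₂ ≈ 1.616×10⁴ N/C.

E ≈ 1.62×10⁴ N/C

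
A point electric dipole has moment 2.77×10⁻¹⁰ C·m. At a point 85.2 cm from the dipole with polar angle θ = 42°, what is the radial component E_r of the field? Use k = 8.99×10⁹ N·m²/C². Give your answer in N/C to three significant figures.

E_r ≈ 5.98 N/C

For a dipole, E_r = (2kp cosθ)/r³.
kp/r³ = (8.99×10⁹)(2.77×10⁻¹⁰)/(0.852)³ = 4.026 N/C.
E_r = 2·4.026·cos42° = 5.984 N/C.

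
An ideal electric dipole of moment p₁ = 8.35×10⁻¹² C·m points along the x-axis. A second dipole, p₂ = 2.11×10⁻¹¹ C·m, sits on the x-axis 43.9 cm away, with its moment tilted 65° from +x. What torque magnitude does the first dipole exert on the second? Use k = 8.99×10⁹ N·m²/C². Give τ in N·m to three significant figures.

The second dipole sits on the axis of the first, so the field there is axial: E₁ = 2kp₁/r³ along +x.
E₁ = 2(8.99×10⁹)(8.35×10⁻¹²)/(0.439)³ = 1.775 N/C.
Torque on the second dipole: τ = p₂ E₁ sinθ.
τ = (2.11×10⁻¹¹)(1.775)·sin65° = 3.393×10⁻¹¹ N·m.

τ ≈ 3.39×10⁻¹¹ N·m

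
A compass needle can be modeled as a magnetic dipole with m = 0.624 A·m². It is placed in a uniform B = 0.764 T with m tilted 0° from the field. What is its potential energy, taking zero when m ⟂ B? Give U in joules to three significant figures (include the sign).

U = −m·B = −mB cosθ.
U = −(0.624)(0.764)·cos0° = -0.4767 J.

U ≈ -0.477 J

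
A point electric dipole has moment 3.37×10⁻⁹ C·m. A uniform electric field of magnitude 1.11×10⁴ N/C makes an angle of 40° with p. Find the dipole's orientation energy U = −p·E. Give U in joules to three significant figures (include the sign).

U ≈ -2.87×10⁻⁵ J

U = −p·E = −pE cosθ.
U = −(3.37×10⁻⁹)(1.11×10⁴)·cos40° = -2.866×10⁻⁵ J.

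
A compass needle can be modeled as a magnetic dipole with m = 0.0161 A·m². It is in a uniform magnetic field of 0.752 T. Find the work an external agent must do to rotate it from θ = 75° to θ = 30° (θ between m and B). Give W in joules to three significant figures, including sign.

W_ext = ΔU = −mB cosθ₂ + mB cosθ₁ = mB(cosθ₁ − cosθ₂).
W = (0.0161)(0.752)·(cos75° − cos30°) = (0.01211)·(-0.6072) = -0.007352 J.

W ≈ -0.00735 J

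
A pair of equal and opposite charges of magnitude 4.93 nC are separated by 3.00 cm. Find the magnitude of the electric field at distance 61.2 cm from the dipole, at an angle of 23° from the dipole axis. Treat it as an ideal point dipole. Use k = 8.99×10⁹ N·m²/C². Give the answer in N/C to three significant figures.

E ≈ 10.9 N/C

Dipole moment p = qd = (4.93×10⁻⁹ C)(0.0300 m) = 1.479×10⁻¹⁰ C·m.
At angle θ the dipole field magnitude is E = (kp/r³)·√(1 + 3cos²θ).
kp/r³ = (8.99×10⁹)(1.479×10⁻¹⁰) / (0.612)³ = 5.801 N/C.
√(1 + 3cos²23°) = √(1 + 3·0.8473) = √3.5420 ≈ 1.8820.
E ≈ 5.801 × 1.882 = 10.92 N/C.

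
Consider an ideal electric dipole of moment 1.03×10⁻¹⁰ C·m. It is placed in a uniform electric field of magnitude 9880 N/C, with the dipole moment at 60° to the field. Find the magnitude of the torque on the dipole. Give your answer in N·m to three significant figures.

τ ≈ 8.81×10⁻⁷ N·m

Torque on an electric dipole: τ = pE sinθ.
τ = (1.03×10⁻¹⁰)(9880)·sin60° = 8.813×10⁻⁷ N·m.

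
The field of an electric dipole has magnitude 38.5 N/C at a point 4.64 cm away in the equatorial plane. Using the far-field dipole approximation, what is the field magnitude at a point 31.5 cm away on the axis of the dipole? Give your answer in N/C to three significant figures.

Dipole fields scale as 1/r³ in the far field.
The axial field is twice the equatorial field at the same r, so the geometry factor is 2/1.
E₂ = E₁ · (2/1) · (r₁/r₂)³ = 38.5 · 2 · (4.64/31.5)³.
(r₁/r₂)³ = (0.1473)³ = 0.003196.
E₂ ≈ 0.2461 N/C.

E ≈ 0.246 N/C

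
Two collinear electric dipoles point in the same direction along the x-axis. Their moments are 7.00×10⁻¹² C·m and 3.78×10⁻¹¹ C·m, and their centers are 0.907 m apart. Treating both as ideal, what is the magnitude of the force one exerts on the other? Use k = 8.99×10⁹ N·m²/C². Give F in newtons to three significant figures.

On-axis field of dipole 1 at distance r: E = 2kp₁/r³. Force on dipole 2 is F = p₂·dE/dr (gradient along axis).
dE/dr = −6kp₁/r⁴, so |F| = 6kp₁p₂/r⁴ (attractive for aligned moments).
F = 6(8.99×10⁹)(7.00×10⁻¹²)(3.78×10⁻¹¹)/(0.907)⁴ = 2.109×10⁻¹¹ N.

F ≈ 2.11×10⁻¹¹ N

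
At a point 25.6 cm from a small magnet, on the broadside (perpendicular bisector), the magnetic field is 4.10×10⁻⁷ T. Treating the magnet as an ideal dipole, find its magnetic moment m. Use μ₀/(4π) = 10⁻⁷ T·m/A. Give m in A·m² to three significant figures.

m ≈ 0.0688 A·m²

In the equatorial plane B = (μ₀/4π)·m/r³, so m = Br³·4π/(μ₀).
m = (4.10×10⁻⁷)·(0.256)³ / (10⁻⁷) = 0.06879 A·m².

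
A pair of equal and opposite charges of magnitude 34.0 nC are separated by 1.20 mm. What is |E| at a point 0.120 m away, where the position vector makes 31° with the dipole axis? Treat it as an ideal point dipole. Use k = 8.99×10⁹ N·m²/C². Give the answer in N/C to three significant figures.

Dipole moment p = qd = (3.40×10⁻⁸ C)(0.00120 m) = 4.08×10⁻¹¹ C·m.
At angle θ the dipole field magnitude is E = (kp/r³)·√(1 + 3cos²θ).
kp/r³ = (8.99×10⁹)(4.08×10⁻¹¹) / (0.120)³ = 212.3 N/C.
√(1 + 3cos²31°) = √(1 + 3·0.7347) = √3.2042 ≈ 1.7900.
E ≈ 212.3 × 1.790 = 380.0 N/C.

E ≈ 380 N/C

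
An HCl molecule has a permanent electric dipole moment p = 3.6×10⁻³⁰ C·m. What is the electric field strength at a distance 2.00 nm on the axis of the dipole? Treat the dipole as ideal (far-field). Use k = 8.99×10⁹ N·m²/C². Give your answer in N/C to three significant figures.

E ≈ 8.09×10⁶ N/C

On the dipole axis E = 2kp/r³.
E = 2·(8.99×10⁹)(3.60×10⁻³⁰) / (2.00×10⁻⁹)³ = 8.091×10⁶ N/C.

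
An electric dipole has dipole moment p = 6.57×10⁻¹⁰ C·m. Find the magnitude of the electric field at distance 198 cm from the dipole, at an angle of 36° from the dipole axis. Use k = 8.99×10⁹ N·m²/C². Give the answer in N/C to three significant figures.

E ≈ 1.31 N/C

At angle θ the dipole field magnitude is E = (kp/r³)·√(1 + 3cos²θ).
kp/r³ = (8.99×10⁹)(6.57×10⁻¹⁰) / (1.98)³ = 0.7609 N/C.
√(1 + 3cos²36°) = √(1 + 3·0.6545) = √2.9635 ≈ 1.7215.
E ≈ 0.7609 × 1.721 = 1.310 N/C.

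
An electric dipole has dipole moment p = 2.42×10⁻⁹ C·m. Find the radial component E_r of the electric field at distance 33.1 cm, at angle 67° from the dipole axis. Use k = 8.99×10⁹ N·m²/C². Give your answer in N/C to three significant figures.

E_r ≈ 469 N/C

For a dipole, E_r = (2kp cosθ)/r³.
kp/r³ = (8.99×10⁹)(2.42×10⁻⁹)/(0.331)³ = 599.9 N/C.
E_r = 2·599.9·cos67° = 468.8 N/C.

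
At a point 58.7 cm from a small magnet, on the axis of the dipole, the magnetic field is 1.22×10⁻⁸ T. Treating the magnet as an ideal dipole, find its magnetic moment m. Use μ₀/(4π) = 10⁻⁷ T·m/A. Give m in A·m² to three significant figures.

On axis B = (μ₀/4π)·2m/r³, so m = Br³·4π/(μ₀·2).
m = (1.22×10⁻⁸)·(0.587)³ / (2·10⁻⁷) = 0.01234 A·m².

m ≈ 0.0123 A·m²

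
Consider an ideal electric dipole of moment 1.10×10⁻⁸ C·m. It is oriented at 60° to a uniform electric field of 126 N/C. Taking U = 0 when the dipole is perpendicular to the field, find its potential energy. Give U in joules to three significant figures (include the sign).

U = −p·E = −pE cosθ.
U = −(1.10×10⁻⁸)(126)·cos60° = -6.930×10⁻⁷ J.

U ≈ -6.93×10⁻⁷ J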